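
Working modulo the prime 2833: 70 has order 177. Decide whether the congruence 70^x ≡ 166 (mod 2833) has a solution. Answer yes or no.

yes

166 ∈ ⟨70⟩ iff 166^177 ≡ 1 (mod 2833), since |⟨70⟩| = 177.
166^177 mod 2833 = 1.
Since 1 = 1, 166 lies in the subgroup.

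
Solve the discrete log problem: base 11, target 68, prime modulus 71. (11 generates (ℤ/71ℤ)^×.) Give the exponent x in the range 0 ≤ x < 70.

11

Baby-step giant-step with m = ceil(sqrt(70)) = 9.
Baby table (11^j mod 71 for j=0..8):
  0:1  1:11  2:50  3:53  4:15  5:23  6:40  7:14
  8:12
Giant step factor: 11^(-9) ≡ 7 (mod 71).
Scan 68·7^i mod 71 for i = 0, 1, …:
  i=0: 68   i=1: 50
Match at i=1, j=2: x = 1·9 + 2 = 11.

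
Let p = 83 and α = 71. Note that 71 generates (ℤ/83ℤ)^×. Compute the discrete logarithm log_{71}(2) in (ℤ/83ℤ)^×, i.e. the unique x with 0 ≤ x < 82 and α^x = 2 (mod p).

Successive powers of 71 modulo 83:
  71^0=1  71^1=71  71^2=61  71^3=15  71^4=69  71^5=2
So 71^5 ≡ 2 (mod 83), giving x = 5.

5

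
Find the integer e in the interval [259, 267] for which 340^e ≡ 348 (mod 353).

261

Compute 340^259 mod 353 = 236, then multiply by 340 repeatedly:
  340^259=236  340^260=109  340^261=348
Found 348 at exponent 261.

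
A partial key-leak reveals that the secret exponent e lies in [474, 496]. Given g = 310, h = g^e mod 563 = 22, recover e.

Compute 310^474 mod 563 = 465, then multiply by 310 repeatedly:
  310^474=465  310^475=22
Found 22 at exponent 475.

475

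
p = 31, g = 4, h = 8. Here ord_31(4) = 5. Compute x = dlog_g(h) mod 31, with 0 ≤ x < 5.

4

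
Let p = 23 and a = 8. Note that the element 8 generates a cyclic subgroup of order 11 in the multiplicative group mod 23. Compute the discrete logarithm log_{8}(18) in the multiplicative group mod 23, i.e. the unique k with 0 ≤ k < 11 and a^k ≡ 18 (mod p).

2

Successive powers of 8 modulo 23:
  8^0=1  8^1=8  8^2=18
So 8^2 ≡ 18 (mod 23), giving k = 2.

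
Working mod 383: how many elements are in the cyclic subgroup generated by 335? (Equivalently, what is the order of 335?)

382

The order of 335 must divide p − 1 = 382 = 2 · 191.
Divisors: 1, 2, 191, 382.
Check each in increasing order: 335^1 ≡ 335;  335^2 ≡ 6;  335^191 ≡ 382;  335^382 ≡ 1.
Smallest exponent giving 1 is 382.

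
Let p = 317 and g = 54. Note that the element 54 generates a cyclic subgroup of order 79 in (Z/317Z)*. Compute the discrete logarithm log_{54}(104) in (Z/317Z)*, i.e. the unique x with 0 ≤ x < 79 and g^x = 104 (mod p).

34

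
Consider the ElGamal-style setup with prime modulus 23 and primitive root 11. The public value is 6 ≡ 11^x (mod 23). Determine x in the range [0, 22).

Successive powers of 11 modulo 23:
  11^0=1  11^1=11  11^2=6
So 11^2 ≡ 6 (mod 23), giving x = 2.

2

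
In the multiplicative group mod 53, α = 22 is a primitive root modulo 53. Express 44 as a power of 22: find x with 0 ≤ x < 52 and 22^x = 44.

Baby-step giant-step with m = ceil(sqrt(52)) = 8.
Baby table (22^j mod 53 for j=0..7):
  0:1  1:22  2:7  3:48  4:49  5:18  6:25  7:20
Giant step factor: 22^(-8) ≡ 10 (mod 53).
Scan 44·10^i mod 53 for i = 0, 1, …:
  i=0: 44   i=1: 16   i=2: 1
Match at i=2, j=0: x = 2·8 + 0 = 16.

16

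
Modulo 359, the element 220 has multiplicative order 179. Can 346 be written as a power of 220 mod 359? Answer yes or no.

yes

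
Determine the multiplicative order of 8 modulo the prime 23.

11

The order of 8 must divide p − 1 = 22 = 2 · 11.
Divisors: 1, 2, 11, 22.
Check each in increasing order: 8^1 ≡ 8;  8^2 ≡ 18;  8^11 ≡ 1.
Smallest exponent giving 1 is 11.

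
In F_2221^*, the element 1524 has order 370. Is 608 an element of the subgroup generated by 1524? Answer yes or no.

608 ∈ ⟨1524⟩ iff 608^370 ≡ 1 (mod 2221), since |⟨1524⟩| = 370.
608^370 mod 2221 = 544.
Since 544 ≠ 1, 608 does not lie in the subgroup.

no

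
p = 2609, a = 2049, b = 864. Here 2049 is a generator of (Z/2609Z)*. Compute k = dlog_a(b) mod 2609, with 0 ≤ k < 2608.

2131

Baby-step giant-step with m = ceil(sqrt(2608)) = 52.
Baby table (2049^j mod 2609 for j=0..51):
  0:1  1:2049  2:520  3:1008  4:1673  5:2360  6:1163  7:970
  8:2081  9:863  10:1994  11:12  12:1107  13:1022  14:1660  15:1813
  16:2230  17:911  18:1204  19:1491  20:2529  21:447  22:144  23:239
  24:1828  25:1657  26:884  27:670  28:496  29:1403  30:2238  31:1649
  32:146  33:1728  34:259  35:1064  36:1621  37:172  38:213  39:734
  40:1182  41:766  42:1525  43:1752  44:2473  45:499  46:2332  47:1189
  48:2064  49:2556  50:981  51:1139
Giant step factor: 2049^(-52) ≡ 690 (mod 2609).
Scan 864·690^i mod 2609 for i = 0, 1, …:
  i=0: 864   i=1: 1308   i=2: 2415   i=3: 1808
  i=4: 418   i=5: 1430   i=6: 498   i=7: 1841
  i=8: 2316   i=9: 1332     …   i=39: 2380
  i=40: 1139
Match at i=40, j=51: k = 40·52 + 51 = 2131.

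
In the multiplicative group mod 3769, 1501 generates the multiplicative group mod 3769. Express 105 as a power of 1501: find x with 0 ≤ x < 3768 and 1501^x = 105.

Baby-step giant-step with m = ceil(sqrt(3768)) = 62.
Baby table (1501^j mod 3769 for j=0..61):
  0:1  1:1501  2:2908  3:406  4:2597  5:951  6:2769  7:2831
  8:1668  9:1052  10:3610  11:2557  12:1215  13:3288  14:1667  15:3320
  16:702  17:2151  18:2387  19:2337  20:2667  21:489  22:2803  23:1099
  24:2546  25:3549  26:1452  27:970  28:1136  29:1548  30:1844  31:1398
  32:2834  33:2402  34:2238  35:1059  36:2810  37:299  38:288  39:2622
  40:786  41:89  42:1674  43:2520  44:2213  45:1224  46:1721  47:1456
  48:3205  49:1461  50:3172  51:925  52:1433  53:2603  54:2419  55:1372
  56:1498  57:2174  58:2989  59:1379  60:698  61:3685
Giant step factor: 1501^(-62) ≡ 499 (mod 3769).
Scan 105·499^i mod 3769 for i = 0, 1, …:
  i=0: 105   i=1: 3398   i=2: 3321   i=3: 2588
  i=4: 2414   i=5: 2275   i=6: 756   i=7: 344
  i=8: 2051   i=9: 2050     …   i=55: 166
  i=56: 3685
Match at i=56, j=61: x = 56·62 + 61 = 3533.

3533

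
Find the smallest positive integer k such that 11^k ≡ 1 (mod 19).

3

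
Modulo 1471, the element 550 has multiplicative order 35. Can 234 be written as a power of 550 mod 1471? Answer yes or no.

234 ∈ ⟨550⟩ iff 234^35 ≡ 1 (mod 1471), since |⟨550⟩| = 35.
234^35 mod 1471 = 252.
Since 252 ≠ 1, 234 does not lie in the subgroup.

no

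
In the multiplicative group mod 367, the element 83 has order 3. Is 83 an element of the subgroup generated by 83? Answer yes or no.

yes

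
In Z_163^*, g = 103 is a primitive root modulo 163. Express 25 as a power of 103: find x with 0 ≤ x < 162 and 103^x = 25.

84

Baby-step giant-step with m = ceil(sqrt(162)) = 13.
Baby table (103^j mod 163 for j=0..12):
  0:1  1:103  2:14  3:138  4:33  5:139  6:136  7:153
  8:111  9:23  10:87  11:159  12:77
Giant step factor: 103^(-13) ≡ 32 (mod 163).
Scan 25·32^i mod 163 for i = 0, 1, …:
  i=0: 25   i=1: 148   i=2: 9   i=3: 125
  i=4: 88   i=5: 45   i=6: 136
Match at i=6, j=6: x = 6·13 + 6 = 84.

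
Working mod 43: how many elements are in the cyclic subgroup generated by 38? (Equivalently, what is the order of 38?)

21

The order of 38 must divide p − 1 = 42 = 2 · 3 · 7.
Divisors: 1, 2, 3, 6, 7, 14, 21, 42.
Check each in increasing order: 38^1 ≡ 38;  38^2 ≡ 25;  38^3 ≡ 4;  38^6 ≡ 16;  38^7 ≡ 6;  38^14 ≡ 36;  38^21 ≡ 1.
Smallest exponent giving 1 is 21.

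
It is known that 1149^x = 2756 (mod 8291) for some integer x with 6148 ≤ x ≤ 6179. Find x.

6153

Compute 1149^6148 mod 8291 = 6138, then multiply by 1149 repeatedly:
  1149^6148=6138  1149^6149=5212  1149^6150=2486  1149^6151=4310  1149^6152=2463
  1149^6153=2756
Found 2756 at exponent 6153.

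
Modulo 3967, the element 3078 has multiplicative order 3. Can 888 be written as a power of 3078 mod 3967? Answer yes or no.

yes

888 ∈ ⟨3078⟩ iff 888^3 ≡ 1 (mod 3967), since |⟨3078⟩| = 3.
888^3 mod 3967 = 1.
Since 1 = 1, 888 lies in the subgroup.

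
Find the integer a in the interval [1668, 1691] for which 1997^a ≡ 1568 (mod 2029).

1669

Compute 1997^1668 mod 2029 = 1980, then multiply by 1997 repeatedly:
  1997^1668=1980  1997^1669=1568
Found 1568 at exponent 1669.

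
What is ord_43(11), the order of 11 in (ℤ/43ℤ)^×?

7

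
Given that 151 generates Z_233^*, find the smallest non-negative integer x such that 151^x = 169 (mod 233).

36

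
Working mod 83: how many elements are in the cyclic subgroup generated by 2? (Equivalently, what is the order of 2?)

The order of 2 must divide p − 1 = 82 = 2 · 41.
Divisors: 1, 2, 41, 82.
Check each in increasing order: 2^1 ≡ 2;  2^2 ≡ 4;  2^41 ≡ 82;  2^82 ≡ 1.
Smallest exponent giving 1 is 82.

82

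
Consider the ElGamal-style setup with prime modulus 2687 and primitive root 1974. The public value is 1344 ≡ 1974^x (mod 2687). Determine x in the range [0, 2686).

Baby-step giant-step with m = ceil(sqrt(2686)) = 52.
Baby table (1974^j mod 2687 for j=0..51):
  0:1  1:1974  2:526  3:1142  4:2602  5:1491  6:969  7:2349
  8:1851  9:2241  10:932  11:1860  12:1198  13:292  14:1390  15:433
  16:276  17:2050  18:78  19:813  20:723  21:405  22:1431  23:757
  24:346  25:506  26:1967  27:143  28:147  29:2669  30:2086  31:1280
  32:940  33:1530  34:32  35:1367  36:710  37:1613  38:2654  39:2033
  40:1451  41:2619  42:118  43:1850  44:267  45:406  46:718  47:1283
  48:1488  49:421  50:771  51:1112
Giant step factor: 1974^(-52) ≡ 2068 (mod 2687).
Scan 1344·2068^i mod 2687 for i = 0, 1, …:
  i=0: 1344   i=1: 1034   i=2: 2147   i=3: 1072
  i=4: 121   i=5: 337   i=6: 983   i=7: 1472
  i=8: 2412   i=9: 944     …   i=40: 2017
  i=41: 932
Match at i=41, j=10: x = 41·52 + 10 = 2142.

2142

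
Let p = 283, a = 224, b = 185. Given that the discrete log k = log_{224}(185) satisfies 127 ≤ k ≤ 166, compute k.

128

Compute 224^127 mod 283 = 88, then multiply by 224 repeatedly:
  224^127=88  224^128=185
Found 185 at exponent 128.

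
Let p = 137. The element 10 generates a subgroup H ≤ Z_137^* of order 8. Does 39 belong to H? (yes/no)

no

⟨10⟩ has order 8; its elements mod 137 are {1, 10, 37, 41, 96, 100, 127, 136}.
39 is not in this set.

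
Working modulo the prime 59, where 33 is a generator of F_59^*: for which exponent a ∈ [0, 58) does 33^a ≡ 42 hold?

Baby-step giant-step with m = ceil(sqrt(58)) = 8.
Baby table (33^j mod 59 for j=0..7):
  0:1  1:33  2:27  3:6  4:21  5:44  6:36  7:8
Giant step factor: 33^(-8) ≡ 19 (mod 59).
Scan 42·19^i mod 59 for i = 0, 1, …:
  i=0: 42   i=1: 31   i=2: 58   i=3: 40
  i=4: 52   i=5: 44
Match at i=5, j=5: a = 5·8 + 5 = 45.

45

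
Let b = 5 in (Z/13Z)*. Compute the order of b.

4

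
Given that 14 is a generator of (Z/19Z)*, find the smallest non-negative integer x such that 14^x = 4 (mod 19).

8

Successive powers of 14 modulo 19:
  14^0=1  14^1=14  14^2=6  14^3=8  14^4=17  14^5=10
  14^6=7  14^7=3  14^8=4
So 14^8 ≡ 4 (mod 19), giving x = 8.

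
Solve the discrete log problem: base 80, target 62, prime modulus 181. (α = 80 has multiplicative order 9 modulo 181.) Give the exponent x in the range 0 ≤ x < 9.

4

Successive powers of 80 modulo 181:
  80^0=1  80^1=80  80^2=65  80^3=132  80^4=62
So 80^4 ≡ 62 (mod 181), giving x = 4.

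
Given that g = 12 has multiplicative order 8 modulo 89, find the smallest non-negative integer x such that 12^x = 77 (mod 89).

Successive powers of 12 modulo 89:
  12^0=1  12^1=12  12^2=55  12^3=37  12^4=88  12^5=77
So 12^5 ≡ 77 (mod 89), giving x = 5.

5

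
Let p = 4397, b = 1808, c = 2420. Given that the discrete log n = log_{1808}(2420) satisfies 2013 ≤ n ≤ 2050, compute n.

Compute 1808^2013 mod 4397 = 3438, then multiply by 1808 repeatedly:
  1808^2013=3438  1808^2014=2943  1808^2015=574  1808^2016=100  1808^2017=523
  1808^2018=229  1808^2019=714  1808^2020=2591  1808^2021=1723  1808^2022=2108
  1808^2023=3462  1808^2024=2365  1808^2025=2036  1808^2026=799  1808^2027=2376
  1808^2028=4336  1808^2029=4034  1808^2030=3246  1808^2031=3170  1808^2032=2069
  1808^2033=3302  1808^2034=3287  1808^2035=2549  1808^2036=536  1808^2037=1748
  1808^2038=3338  1808^2039=2420
Found 2420 at exponent 2039.

2039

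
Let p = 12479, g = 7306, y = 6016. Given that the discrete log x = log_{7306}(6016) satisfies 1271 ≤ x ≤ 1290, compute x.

Compute 7306^1271 mod 12479 = 11754, then multiply by 7306 repeatedly:
  7306^1271=11754  7306^1272=6725  7306^1273=3027  7306^1274=2474  7306^1275=5452
  7306^1276=11823  7306^1277=11679  7306^1278=7851  7306^1279=5922  7306^1280=1439
  7306^1281=6016
Found 6016 at exponent 1281.

1281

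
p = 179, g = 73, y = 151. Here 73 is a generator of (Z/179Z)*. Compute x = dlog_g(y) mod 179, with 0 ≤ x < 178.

132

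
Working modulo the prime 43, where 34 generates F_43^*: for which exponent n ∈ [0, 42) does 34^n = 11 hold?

36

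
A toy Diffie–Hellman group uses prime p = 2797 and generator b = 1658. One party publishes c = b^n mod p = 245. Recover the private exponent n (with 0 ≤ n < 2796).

Baby-step giant-step with m = ceil(sqrt(2796)) = 53.
Baby table (1658^j mod 2797 for j=0..52):
  0:1  1:1658  2:2310  3:887  4:2221  5:1566  6:812  7:939
  8:1730  9:1415  10:2184  11:1754  12:2049  13:1684  14:666  15:2210
  16:110  17:575  18:2370  19:2472  20:971  21:1643  22:2613  23:2598
  24:104  25:1815  26:2495  27:2744  28:1630  29:638  30:538  31:2558
  32:912  33:1716  34:579  35:611  36:524  37:1722  38:2136  39:486
  40:252  41:1063  42:344  43:2561  44:292  45:255  46:443  47:1680
  48:2425  49:1361  50:2156  51:82  52:1700
Giant step factor: 1658^(-53) ≡ 2469 (mod 2797).
Scan 245·2469^i mod 2797 for i = 0, 1, …:
  i=0: 245   i=1: 753   i=2: 1949   i=3: 1241
  i=4: 1314   i=5: 2543   i=6: 2199   i=7: 354
  i=8: 1362   i=9: 784     …   i=50: 1306
  i=51: 2370
Match at i=51, j=18: n = 51·53 + 18 = 2721.

2721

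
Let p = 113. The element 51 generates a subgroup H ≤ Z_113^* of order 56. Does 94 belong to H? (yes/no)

94 ∈ ⟨51⟩ iff 94^56 ≡ 1 (mod 113), since |⟨51⟩| = 56.
94^56 mod 113 = 112.
Since 112 ≠ 1, 94 does not lie in the subgroup.

no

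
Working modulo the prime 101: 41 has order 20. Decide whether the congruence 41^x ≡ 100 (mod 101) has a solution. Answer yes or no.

yes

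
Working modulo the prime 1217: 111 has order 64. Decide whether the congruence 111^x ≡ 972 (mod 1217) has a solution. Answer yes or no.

yes

972 ∈ ⟨111⟩ iff 972^64 ≡ 1 (mod 1217), since |⟨111⟩| = 64.
972^64 mod 1217 = 1.
Since 1 = 1, 972 lies in the subgroup.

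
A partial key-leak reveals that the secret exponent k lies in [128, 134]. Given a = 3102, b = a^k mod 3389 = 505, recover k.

130

Compute 3102^128 mod 3389 = 1923, then multiply by 3102 repeatedly:
  3102^128=1923  3102^129=506  3102^130=505
Found 505 at exponent 130.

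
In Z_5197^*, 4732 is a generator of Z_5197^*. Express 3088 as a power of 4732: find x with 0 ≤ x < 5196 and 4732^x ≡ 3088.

Baby-step giant-step with m = ceil(sqrt(5196)) = 73.
Baby table (4732^j mod 5197 for j=0..72):
  0:1  1:4732  2:3148  3:1734  4:4422  5:1782  6:2890  7:2173
  8:2970  9:1352  10:157  11:4950  12:521  13:1994  14:3053  15:4333
  16:1591  17:3356  18:3757  19:4384  20:3861  21:2797  22:3842  23:1238
  24:1197  25:4671  26:331  27:1995  28:2588  29:2284  30:3325  31:2581
  32:342  33:2077  34:837  35:570  36:5194  37:1395  38:950  39:5192
  40:2325  41:5048  42:1724  43:3875  44:1484  45:1141  46:4726  47:741
  48:3634  49:4412  50:1235  51:2592  52:424  53:326  54:4320  55:2439
  56:4008  57:2003  58:4065  59:1483  60:1606  61:1578  62:4204  63:4409
  64:2630  65:3542  66:419  67:2651  68:4171  69:4163  70:2686  71:3487
  72:9
Giant step factor: 4732^(-73) ≡ 4021 (mod 5197).
Scan 3088·4021^i mod 5197 for i = 0, 1, …:
  i=0: 3088   i=1: 1215   i=2: 335   i=3: 1012
  i=4: 1
Match at i=4, j=0: x = 4·73 + 0 = 292.

292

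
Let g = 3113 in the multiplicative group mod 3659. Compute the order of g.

3658

The order of 3113 must divide p − 1 = 3658 = 2 · 31 · 59.
Divisors: 1, 2, 31, 59, 62, 118, 1829, 3658.
Check each in increasing order: 3113^1 ≡ 3113;  3113^2 ≡ 1737;  3113^31 ≡ 237;  3113^59 ≡ 932;  3113^62 ≡ 1284;  3113^118 ≡ 1441;  3113^1829 ≡ 3658;  3113^3658 ≡ 1.
Smallest exponent giving 1 is 3658.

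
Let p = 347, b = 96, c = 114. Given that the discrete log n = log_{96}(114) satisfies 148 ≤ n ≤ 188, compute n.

176

Compute 96^148 mod 347 = 31, then multiply by 96 repeatedly:
  96^148=31  96^149=200  96^150=115  96^151=283  96^152=102
  96^153=76  96^154=9  96^155=170  96^156=11  96^157=15
  96^158=52  96^159=134  96^160=25  96^161=318  96^162=339
  96^163=273  96^164=183  96^165=218  96^166=108  96^167=305
  96^168=132  96^169=180  96^170=277  96^171=220  96^172=300
  96^173=346  96^174=251  96^175=153  96^176=114
Found 114 at exponent 176.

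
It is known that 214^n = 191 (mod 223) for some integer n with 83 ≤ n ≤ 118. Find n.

Compute 214^83 mod 223 = 48, then multiply by 214 repeatedly:
  214^83=48  214^84=14  214^85=97  214^86=19  214^87=52
  214^88=201  214^89=198  214^90=2  214^91=205  214^92=162
  214^93=103  214^94=188  214^95=92  214^96=64  214^97=93
  214^98=55  214^99=174  214^100=218  214^101=45  214^102=41
  214^103=77  214^104=199  214^105=216  214^106=63  214^107=102
  214^108=197  214^109=11  214^110=124  214^111=222  214^112=9
  214^113=142  214^114=60  214^115=129  214^116=177  214^117=191
Found 191 at exponent 117.

117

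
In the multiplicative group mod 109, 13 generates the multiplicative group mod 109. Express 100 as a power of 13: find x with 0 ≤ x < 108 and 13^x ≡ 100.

62

Baby-step giant-step with m = ceil(sqrt(108)) = 11.
Baby table (13^j mod 109 for j=0..10):
  0:1  1:13  2:60  3:17  4:3  5:39  6:71  7:51
  8:9  9:8  10:104
Giant step factor: 13^(-11) ≡ 57 (mod 109).
Scan 100·57^i mod 109 for i = 0, 1, …:
  i=0: 100   i=1: 32   i=2: 80   i=3: 91
  i=4: 64   i=5: 51
Match at i=5, j=7: x = 5·11 + 7 = 62.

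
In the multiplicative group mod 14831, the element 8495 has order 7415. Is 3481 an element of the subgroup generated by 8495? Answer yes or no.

yes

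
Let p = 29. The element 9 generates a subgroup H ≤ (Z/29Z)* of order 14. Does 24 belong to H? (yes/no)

yes

⟨9⟩ has order 14; its elements mod 29 are {1, 4, 5, 6, 7, 9, 13, 16, 20, 22, 23, 24, 25, 28}.
24 is in this set.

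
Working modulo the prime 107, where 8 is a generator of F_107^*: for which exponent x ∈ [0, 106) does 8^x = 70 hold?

Baby-step giant-step with m = ceil(sqrt(106)) = 11.
Baby table (8^j mod 107 for j=0..10):
  0:1  1:8  2:64  3:84  4:30  5:26  6:101  7:59
  8:44  9:31  10:34
Giant step factor: 8^(-11) ≡ 24 (mod 107).
Scan 70·24^i mod 107 for i = 0, 1, …:
  i=0: 70   i=1: 75   i=2: 88   i=3: 79
  i=4: 77   i=5: 29   i=6: 54   i=7: 12
  i=8: 74   i=9: 64
Match at i=9, j=2: x = 9·11 + 2 = 101.

101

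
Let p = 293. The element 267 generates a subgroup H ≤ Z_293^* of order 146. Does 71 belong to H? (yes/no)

71 ∈ ⟨267⟩ iff 71^146 ≡ 1 (mod 293), since |⟨267⟩| = 146.
71^146 mod 293 = 1.
Since 1 = 1, 71 lies in the subgroup.

yes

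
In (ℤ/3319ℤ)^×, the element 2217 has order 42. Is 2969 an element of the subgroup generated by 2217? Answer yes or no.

yes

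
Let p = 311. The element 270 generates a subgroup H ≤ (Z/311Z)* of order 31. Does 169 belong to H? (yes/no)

169 ∈ ⟨270⟩ iff 169^31 ≡ 1 (mod 311), since |⟨270⟩| = 31.
169^31 mod 311 = 1.
Since 1 = 1, 169 lies in the subgroup.

yes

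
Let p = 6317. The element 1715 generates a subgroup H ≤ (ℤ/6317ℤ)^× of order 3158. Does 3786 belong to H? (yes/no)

no

3786 ∈ ⟨1715⟩ iff 3786^3158 ≡ 1 (mod 6317), since |⟨1715⟩| = 3158.
3786^3158 mod 6317 = 6316.
Since 6316 ≠ 1, 3786 does not lie in the subgroup.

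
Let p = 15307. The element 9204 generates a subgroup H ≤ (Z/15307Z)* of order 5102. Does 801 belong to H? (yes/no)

no

801 ∈ ⟨9204⟩ iff 801^5102 ≡ 1 (mod 15307), since |⟨9204⟩| = 5102.
801^5102 mod 15307 = 10759.
Since 10759 ≠ 1, 801 does not lie in the subgroup.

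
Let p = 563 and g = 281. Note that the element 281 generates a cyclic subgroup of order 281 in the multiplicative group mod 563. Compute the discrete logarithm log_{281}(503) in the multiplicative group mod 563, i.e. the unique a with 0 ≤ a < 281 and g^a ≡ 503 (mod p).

Baby-step giant-step with m = ceil(sqrt(281)) = 17.
Baby table (281^j mod 563 for j=0..16):
  0:1  1:281  2:141  3:211  4:176  5:475  6:44  7:541
  8:11  9:276  10:425  11:69  12:247  13:158  14:484  15:321
  16:121
Giant step factor: 281^(-17) ≡ 107 (mod 563).
Scan 503·107^i mod 563 for i = 0, 1, …:
  i=0: 503   i=1: 336   i=2: 483   i=3: 448
  i=4: 81   i=5: 222   i=6: 108   i=7: 296
  i=8: 144   i=9: 207   i=10: 192   i=11: 276
Match at i=11, j=9: a = 11·17 + 9 = 196.

196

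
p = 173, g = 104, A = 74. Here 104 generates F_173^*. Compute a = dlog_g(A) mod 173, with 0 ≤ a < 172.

159

Baby-step giant-step with m = ceil(sqrt(172)) = 14.
Baby table (104^j mod 173 for j=0..13):
  0:1  1:104  2:90  3:18  4:142  5:63  6:151  7:134
  8:96  9:123  10:163  11:171  12:138  13:166
Giant step factor: 104^(-14) ≡ 24 (mod 173).
Scan 74·24^i mod 173 for i = 0, 1, …:
  i=0: 74   i=1: 46   i=2: 66   i=3: 27
  i=4: 129   i=5: 155   i=6: 87   i=7: 12
  i=8: 115   i=9: 165   i=10: 154   i=11: 63
Match at i=11, j=5: a = 11·14 + 5 = 159.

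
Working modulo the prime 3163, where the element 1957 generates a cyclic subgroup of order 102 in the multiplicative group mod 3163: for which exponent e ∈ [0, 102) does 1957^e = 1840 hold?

54

Baby-step giant-step with m = ceil(sqrt(102)) = 11.
Baby table (1957^j mod 3163 for j=0..10):
  0:1  1:1957  2:2619  3:1323  4:1777  5:1452  6:1190  7:862
  8:1055  9:2359  10:1746
Giant step factor: 1957^(-11) ≡ 104 (mod 3163).
Scan 1840·104^i mod 3163 for i = 0, 1, …:
  i=0: 1840   i=1: 1580   i=2: 3007   i=3: 2754
  i=4: 1746
Match at i=4, j=10: e = 4·11 + 10 = 54.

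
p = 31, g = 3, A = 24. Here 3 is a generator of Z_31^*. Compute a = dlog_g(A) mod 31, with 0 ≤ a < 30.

13

Successive powers of 3 modulo 31:
  3^0=1  3^1=3  3^2=9  3^3=27  3^4=19  3^5=26
  3^6=16  3^7=17  3^8=20  3^9=29  3^10=25  3^11=13
  3^12=8  3^13=24
So 3^13 ≡ 24 (mod 31), giving a = 13.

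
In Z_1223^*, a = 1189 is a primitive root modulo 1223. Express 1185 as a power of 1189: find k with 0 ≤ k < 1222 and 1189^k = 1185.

150

Baby-step giant-step with m = ceil(sqrt(1222)) = 35.
Baby table (1189^j mod 1223 for j=0..34):
  0:1  1:1189  2:1156  3:1055  4:820  5:249  6:95  7:439
  8:973  9:1162  10:851  11:418  12:464  13:123  14:710  15:320
  16:127  17:574  18:52  19:678  20:185  21:1048  22:1058  23:718
  24:48  25:814  26:453  27:497  28:224  29:945  30:891  31:281
  32:230  33:741  34:489
Giant step factor: 1189^(-35) ≡ 180 (mod 1223).
Scan 1185·180^i mod 1223 for i = 0, 1, …:
  i=0: 1185   i=1: 498   i=2: 361   i=3: 161
  i=4: 851
Match at i=4, j=10: k = 4·35 + 10 = 150.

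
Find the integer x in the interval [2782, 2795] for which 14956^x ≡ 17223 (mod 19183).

2790

Compute 14956^2782 mod 19183 = 12709, then multiply by 14956 repeatedly:
  14956^2782=12709  14956^2783=10640  14956^2784=8855  14956^2785=15131  14956^2786=16568
  14956^2787=4197  14956^2788=3556  14956^2789=8260  14956^2790=17223
Found 17223 at exponent 2790.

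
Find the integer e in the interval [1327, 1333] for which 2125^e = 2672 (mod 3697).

1333

Compute 2125^1327 mod 3697 = 2663, then multiply by 2125 repeatedly:
  2125^1327=2663  2125^1328=2465  2125^1329=3173  2125^1330=2994  2125^1331=3410
  2125^1332=130  2125^1333=2672
Found 2672 at exponent 1333.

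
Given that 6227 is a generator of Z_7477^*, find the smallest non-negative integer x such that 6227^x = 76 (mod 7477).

Baby-step giant-step with m = ceil(sqrt(7476)) = 87.
Baby table (6227^j mod 7477 for j=0..86):
  0:1  1:6227  2:7284  3:1986  4:7341  5:5506  6:3817  7:6553
  8:3542  9:6361  10:4278  11:6032  12:4293  13:2236  14:1398  15:2118
  16:6835  17:2461  18:4274  19:3555  20:5065  21:1769  22:1942  23:2525
  24:6521  25:6157  26:5060  27:542  28:2907  29:72  30:7201  31:1058
  32:929  33:5162  34:151  35:5652  36:765  37:806  38:1895  39:1459
  40:638  41:2539  42:3975  43:3455  44:2956  45:6115  46:5221  47:1171
  48:1742  49:5784  50:259  51:5238  52:2352  53:5938  54:2161  55:5424
  56:1639  57:7425  58:5184  59:2559  60:1406  61:7072  62:5291  63:3395
  64:3186  65:2741  66:5693  67:1854  68:370  69:1074  70:3360  71:2074
  72:2019  73:3476  74:6614  75:2062  76:2065  77:5792  78:5213  79:3694
  80:3286  81:4850  82:1347  83:6052  84:1724  85:5853  86:3733
Giant step factor: 6227^(-87) ≡ 6620 (mod 7477).
Scan 76·6620^i mod 7477 for i = 0, 1, …:
  i=0: 76   i=1: 2161
Match at i=1, j=54: x = 1·87 + 54 = 141.

141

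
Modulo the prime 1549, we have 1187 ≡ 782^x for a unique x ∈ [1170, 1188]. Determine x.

1183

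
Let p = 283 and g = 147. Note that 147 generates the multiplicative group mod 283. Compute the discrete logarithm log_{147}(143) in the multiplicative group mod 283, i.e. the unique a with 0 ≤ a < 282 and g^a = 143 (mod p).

224

Baby-step giant-step with m = ceil(sqrt(282)) = 17.
Baby table (147^j mod 283 for j=0..16):
  0:1  1:147  2:101  3:131  4:13  5:213  6:181  7:5
  8:169  9:222  10:89  11:65  12:216  13:56  14:25  15:279
  16:261
Giant step factor: 147^(-17) ≡ 145 (mod 283).
Scan 143·145^i mod 283 for i = 0, 1, …:
  i=0: 143   i=1: 76   i=2: 266   i=3: 82
  i=4: 4   i=5: 14   i=6: 49   i=7: 30
  i=8: 105   i=9: 226   i=10: 225   i=11: 80
  i=12: 280   i=13: 131
Match at i=13, j=3: a = 13·17 + 3 = 224.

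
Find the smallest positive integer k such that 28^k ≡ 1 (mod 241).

80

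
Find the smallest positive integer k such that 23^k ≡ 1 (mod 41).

10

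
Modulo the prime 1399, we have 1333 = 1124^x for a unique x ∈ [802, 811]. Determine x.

Compute 1124^802 mod 1399 = 70, then multiply by 1124 repeatedly:
  1124^802=70  1124^803=336  1124^804=1333
Found 1333 at exponent 804.

804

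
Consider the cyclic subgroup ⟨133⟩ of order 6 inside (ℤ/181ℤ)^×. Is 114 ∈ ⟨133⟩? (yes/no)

no

114 ∈ ⟨133⟩ iff 114^6 ≡ 1 (mod 181), since |⟨133⟩| = 6.
114^6 mod 181 = 42.
Since 42 ≠ 1, 114 does not lie in the subgroup.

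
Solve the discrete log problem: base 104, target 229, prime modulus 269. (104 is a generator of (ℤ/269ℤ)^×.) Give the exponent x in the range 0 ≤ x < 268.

141

Baby-step giant-step with m = ceil(sqrt(268)) = 17.
Baby table (104^j mod 269 for j=0..16):
  0:1  1:104  2:56  3:175  4:177  5:116  6:228  7:40
  8:125  9:88  10:6  11:86  12:67  13:243  14:255  15:158
  16:23
Giant step factor: 104^(-17) ≡ 102 (mod 269).
Scan 229·102^i mod 269 for i = 0, 1, …:
  i=0: 229   i=1: 224   i=2: 252   i=3: 149
  i=4: 134   i=5: 218   i=6: 178   i=7: 133
  i=8: 116
Match at i=8, j=5: x = 8·17 + 5 = 141.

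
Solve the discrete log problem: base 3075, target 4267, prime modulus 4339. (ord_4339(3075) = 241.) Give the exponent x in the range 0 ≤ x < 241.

35

Baby-step giant-step with m = ceil(sqrt(241)) = 16.
Baby table (3075^j mod 4339 for j=0..15):
  0:1  1:3075  2:944  3:9  4:1641  5:4157  6:81  7:1752
  8:2701  9:729  10:2751  11:2614  12:2222  13:3064  14:1831  15:2642
Giant step factor: 3075^(-16) ≡ 892 (mod 4339).
Scan 4267·892^i mod 4339 for i = 0, 1, …:
  i=0: 4267   i=1: 861   i=2: 9
Match at i=2, j=3: x = 2·16 + 3 = 35.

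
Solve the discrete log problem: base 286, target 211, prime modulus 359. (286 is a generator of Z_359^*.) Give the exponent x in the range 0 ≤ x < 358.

Baby-step giant-step with m = ceil(sqrt(358)) = 19.
Baby table (286^j mod 359 for j=0..18):
  0:1  1:286  2:303  3:139  4:264  5:114  6:294  7:78
  8:50  9:299  10:72  11:129  12:276  13:315  14:340  15:310
  16:346  17:231  18:10
Giant step factor: 286^(-19) ≡ 329 (mod 359).
Scan 211·329^i mod 359 for i = 0, 1, …:
  i=0: 211   i=1: 132   i=2: 348   i=3: 330
  i=4: 152   i=5: 107   i=6: 21   i=7: 88
  i=8: 232   i=9: 220     …   i=17: 247
  i=18: 129
Match at i=18, j=11: x = 18·19 + 11 = 353.

353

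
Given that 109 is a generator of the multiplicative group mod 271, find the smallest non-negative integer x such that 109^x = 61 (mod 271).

124

Baby-step giant-step with m = ceil(sqrt(270)) = 17.
Baby table (109^j mod 271 for j=0..16):
  0:1  1:109  2:228  3:191  4:223  5:188  6:167  7:46
  8:136  9:190  10:114  11:231  12:247  13:94  14:219  15:23
  16:68
Giant step factor: 109^(-17) ≡ 97 (mod 271).
Scan 61·97^i mod 271 for i = 0, 1, …:
  i=0: 61   i=1: 226   i=2: 242   i=3: 168
  i=4: 36   i=5: 240   i=6: 245   i=7: 188
Match at i=7, j=5: x = 7·17 + 5 = 124.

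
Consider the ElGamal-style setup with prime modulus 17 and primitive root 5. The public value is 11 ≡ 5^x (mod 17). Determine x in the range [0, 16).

11

Successive powers of 5 modulo 17:
  5^0=1  5^1=5  5^2=8  5^3=6  5^4=13  5^5=14
  5^6=2  5^7=10  5^8=16  5^9=12  5^10=9  5^11=11
So 5^11 ≡ 11 (mod 17), giving x = 11.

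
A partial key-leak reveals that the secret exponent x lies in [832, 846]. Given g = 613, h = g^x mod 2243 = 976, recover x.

836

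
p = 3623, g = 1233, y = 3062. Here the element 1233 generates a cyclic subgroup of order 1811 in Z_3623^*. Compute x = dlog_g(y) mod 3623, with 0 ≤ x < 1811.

1535

Baby-step giant-step with m = ceil(sqrt(1811)) = 43.
Baby table (1233^j mod 3623 for j=0..42):
  0:1  1:1233  2:2252  3:1498  4:2927  5:483  6:1367  7:816
  8:2557  9:771  10:1417  11:875  12:2844  13:3211  14:2847  15:3287
  16:2357  17:535  18:269  19:1984  20:747  21:809  22:1172  23:3122
  24:1800  25:2124  26:3086  27:888  28:758  29:3503  30:583  31:1485
  32:1390  33:191  34:8  35:2618  36:3524  37:1115  38:1678  39:241
  40:67  41:2905  42:2341
Giant step factor: 1233^(-43) ≡ 2524 (mod 3623).
Scan 3062·2524^i mod 3623 for i = 0, 1, …:
  i=0: 3062   i=1: 629   i=2: 722   i=3: 3582
  i=4: 1583   i=5: 2946   i=6: 1308   i=7: 839
  i=8: 1804   i=9: 2808     …   i=34: 1928
  i=35: 583
Match at i=35, j=30: x = 35·43 + 30 = 1535.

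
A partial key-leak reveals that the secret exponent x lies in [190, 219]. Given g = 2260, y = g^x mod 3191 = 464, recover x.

190

Compute 2260^190 mod 3191 = 464, then multiply by 2260 repeatedly:
  2260^190=464
Found 464 at exponent 190.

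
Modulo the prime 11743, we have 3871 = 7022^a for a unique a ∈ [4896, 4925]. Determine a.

4915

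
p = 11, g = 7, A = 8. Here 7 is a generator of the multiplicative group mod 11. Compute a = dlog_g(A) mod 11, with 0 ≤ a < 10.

9

Successive powers of 7 modulo 11:
  7^0=1  7^1=7  7^2=5  7^3=2  7^4=3  7^5=10
  7^6=4  7^7=6  7^8=9  7^9=8
So 7^9 ≡ 8 (mod 11), giving a = 9.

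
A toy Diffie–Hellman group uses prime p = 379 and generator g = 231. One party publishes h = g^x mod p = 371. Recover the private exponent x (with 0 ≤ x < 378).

Baby-step giant-step with m = ceil(sqrt(378)) = 20.
Baby table (231^j mod 379 for j=0..19):
  0:1  1:231  2:301  3:174  4:20  5:72  6:335  7:69
  8:21  9:303  10:257  11:243  12:41  13:375  14:213  15:312
  16:62  17:299  18:91  19:176
Giant step factor: 231^(-20) ≡ 92 (mod 379).
Scan 371·92^i mod 379 for i = 0, 1, …:
  i=0: 371   i=1: 22   i=2: 129   i=3: 119
  i=4: 336   i=5: 213
Match at i=5, j=14: x = 5·20 + 14 = 114.

114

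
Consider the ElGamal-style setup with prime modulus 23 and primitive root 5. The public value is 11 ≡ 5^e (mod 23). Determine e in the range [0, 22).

Successive powers of 5 modulo 23:
  5^0=1  5^1=5  5^2=2  5^3=10  5^4=4  5^5=20
  5^6=8  5^7=17  5^8=16  5^9=11
So 5^9 ≡ 11 (mod 23), giving e = 9.

9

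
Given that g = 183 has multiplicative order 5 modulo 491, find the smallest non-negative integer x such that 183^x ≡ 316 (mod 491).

3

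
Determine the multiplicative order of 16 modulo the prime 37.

9

The order of 16 must divide p − 1 = 36 = 2^2 · 3^2.
Divisors: 1, 2, 3, 4, 6, 9, 12, 18, 36.
Check each in increasing order: 16^1 ≡ 16;  16^2 ≡ 34;  16^3 ≡ 26;  16^4 ≡ 9;  16^6 ≡ 10;  16^9 ≡ 1.
Smallest exponent giving 1 is 9.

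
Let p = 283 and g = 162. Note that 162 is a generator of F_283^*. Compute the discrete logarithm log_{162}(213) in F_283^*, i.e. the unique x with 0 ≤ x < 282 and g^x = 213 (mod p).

Baby-step giant-step with m = ceil(sqrt(282)) = 17.
Baby table (162^j mod 283 for j=0..16):
  0:1  1:162  2:208  3:19  4:248  5:273  6:78  7:184
  8:93  9:67  10:100  11:69  12:141  13:202  14:179  15:132
  16:159
Giant step factor: 162^(-17) ≡ 170 (mod 283).
Scan 213·170^i mod 283 for i = 0, 1, …:
  i=0: 213   i=1: 269   i=2: 167   i=3: 90
  i=4: 18   i=5: 230   i=6: 46   i=7: 179
Match at i=7, j=14: x = 7·17 + 14 = 133.

133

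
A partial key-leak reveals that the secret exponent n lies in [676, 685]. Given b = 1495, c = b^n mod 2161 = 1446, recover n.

682

Compute 1495^676 mod 2161 = 774, then multiply by 1495 repeatedly:
  1495^676=774  1495^677=995  1495^678=757  1495^679=1512  1495^680=34
  1495^681=1127  1495^682=1446
Found 1446 at exponent 682.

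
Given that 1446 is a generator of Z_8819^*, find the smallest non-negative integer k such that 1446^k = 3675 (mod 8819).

240

Baby-step giant-step with m = ceil(sqrt(8818)) = 94.
Baby table (1446^j mod 8819 for j=0..93):
  0:1  1:1446  2:813  3:2671  4:8363  5:2049  6:8489  7:7865
  8:5099  9:470  10:557  11:2893  12:3072  13:6155  14:1759  15:3642
  16:1389  17:6581  18:425  19:6039  20:1584  21:6343  22:218  23:6563
  24:854  25:224  26:6420  27:5732  28:7431  29:3684  30:388  31:5451
  32:6779  33:4525  34:8271  35:1302  36:4245  37:246  38:2956  39:5980
  40:4460  41:2471  42:1371  43:7010  44:3429  45:2056  46:973  47:4737
  48:6158  49:6097  50:6081  51:583  52:5213  53:6572  54:5049  55:7541
  56:4002  57:1628  58:8234  59:714  60:621  61:7247  62:2190  63:719
  64:7851  65:2493  66:6726  67:7258  68:458  69:843  70:1956  71:6296
  72:2808  73:3628  74:7602  75:4018  76:7126  77:3604  78:8174  79:2144
  80:4755  81:5729  82:3093  83:1245  84:1194  85:6819  86:632  87:5515
  88:2314  89:3643  90:2835  91:7394  92:3096  93:5583
Giant step factor: 1446^(-94) ≡ 5355 (mod 8819).
Scan 3675·5355^i mod 8819 for i = 0, 1, …:
  i=0: 3675   i=1: 4436   i=2: 5213
Match at i=2, j=52: k = 2·94 + 52 = 240.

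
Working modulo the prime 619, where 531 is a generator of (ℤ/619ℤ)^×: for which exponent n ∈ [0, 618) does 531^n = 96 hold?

200

Baby-step giant-step with m = ceil(sqrt(618)) = 25.
Baby table (531^j mod 619 for j=0..24):
  0:1  1:531  2:316  3:47  4:197  5:615  6:352  7:593
  8:431  9:450  10:16  11:449  12:104  13:133  14:57  15:555
  16:61  17:203  18:87  19:391  20:256  21:375  22:426  23:271
  24:293
Giant step factor: 531^(-25) ≡ 350 (mod 619).
Scan 96·350^i mod 619 for i = 0, 1, …:
  i=0: 96   i=1: 174   i=2: 238   i=3: 354
  i=4: 100   i=5: 336   i=6: 609   i=7: 214
  i=8: 1
Match at i=8, j=0: n = 8·25 + 0 = 200.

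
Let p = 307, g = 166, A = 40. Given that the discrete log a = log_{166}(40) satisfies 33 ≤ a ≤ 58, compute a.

Compute 166^33 mod 307 = 237, then multiply by 166 repeatedly:
  166^33=237  166^34=46  166^35=268  166^36=280  166^37=123
  166^38=156  166^39=108  166^40=122  166^41=297  166^42=182
  166^43=126  166^44=40
Found 40 at exponent 44.

44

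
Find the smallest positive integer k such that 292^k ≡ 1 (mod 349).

The order of 292 must divide p − 1 = 348 = 2^2 · 3 · 29.
Divisors: 1, 2, 3, 4, 6, 12, 29, 58, 87, 116, 174, 348.
Check each in increasing order: 292^1 ≡ 292;  292^2 ≡ 108;  292^3 ≡ 126;  292^4 ≡ 147;  292^6 ≡ 171;  292^12 ≡ 274;  292^29 ≡ 226;  292^58 ≡ 122;  292^87 ≡ 1.
Smallest exponent giving 1 is 87.

87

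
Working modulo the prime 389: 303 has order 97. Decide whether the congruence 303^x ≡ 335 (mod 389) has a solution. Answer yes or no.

335 ∈ ⟨303⟩ iff 335^97 ≡ 1 (mod 389), since |⟨303⟩| = 97.
335^97 mod 389 = 1.
Since 1 = 1, 335 lies in the subgroup.

yes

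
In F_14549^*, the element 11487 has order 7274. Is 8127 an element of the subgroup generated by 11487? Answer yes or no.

yes

8127 ∈ ⟨11487⟩ iff 8127^7274 ≡ 1 (mod 14549), since |⟨11487⟩| = 7274.
8127^7274 mod 14549 = 1.
Since 1 = 1, 8127 lies in the subgroup.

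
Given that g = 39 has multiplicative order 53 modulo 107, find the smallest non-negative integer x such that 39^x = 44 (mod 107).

Successive powers of 39 modulo 107:
  39^0=1  39^1=39  39^2=23  39^3=41  39^4=101  39^5=87
  39^6=76  39^7=75  39^8=36  39^9=13  39^10=79  39^11=85
  39^12=105  39^13=29  39^14=61  39^15=25  39^16=12  39^17=40
  39^18=62  39^19=64  39^20=35  39^21=81  39^22=56  39^23=44
So 39^23 ≡ 44 (mod 107), giving x = 23.

23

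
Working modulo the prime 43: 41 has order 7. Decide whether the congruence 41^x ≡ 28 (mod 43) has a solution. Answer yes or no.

⟨41⟩ has order 7; its elements mod 43 are {1, 4, 11, 16, 21, 35, 41}.
28 is not in this set.

no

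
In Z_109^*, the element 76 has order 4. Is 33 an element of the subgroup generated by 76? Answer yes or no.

yes

33 ∈ ⟨76⟩ iff 33^4 ≡ 1 (mod 109), since |⟨76⟩| = 4.
33^4 mod 109 = 1.
Since 1 = 1, 33 lies in the subgroup.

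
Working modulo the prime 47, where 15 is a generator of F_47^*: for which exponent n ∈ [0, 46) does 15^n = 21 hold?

20

Baby-step giant-step with m = ceil(sqrt(46)) = 7.
Baby table (15^j mod 47 for j=0..6):
  0:1  1:15  2:37  3:38  4:6  5:43  6:34
Giant step factor: 15^(-7) ≡ 20 (mod 47).
Scan 21·20^i mod 47 for i = 0, 1, …:
  i=0: 21   i=1: 44   i=2: 34
Match at i=2, j=6: n = 2·7 + 6 = 20.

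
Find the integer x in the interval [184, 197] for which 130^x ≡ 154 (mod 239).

193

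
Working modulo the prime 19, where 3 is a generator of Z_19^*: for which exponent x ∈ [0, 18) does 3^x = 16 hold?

Successive powers of 3 modulo 19:
  3^0=1  3^1=3  3^2=9  3^3=8  3^4=5  3^5=15
  3^6=7  3^7=2  3^8=6  3^9=18  3^10=16
So 3^10 ≡ 16 (mod 19), giving x = 10.

10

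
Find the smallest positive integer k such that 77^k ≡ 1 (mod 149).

The order of 77 must divide p − 1 = 148 = 2^2 · 37.
Divisors: 1, 2, 4, 37, 74, 148.
Check each in increasing order: 77^1 ≡ 77;  77^2 ≡ 118;  77^4 ≡ 67;  77^37 ≡ 44;  77^74 ≡ 148;  77^148 ≡ 1.
Smallest exponent giving 1 is 148.

148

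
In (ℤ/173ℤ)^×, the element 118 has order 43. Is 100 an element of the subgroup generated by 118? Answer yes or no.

yes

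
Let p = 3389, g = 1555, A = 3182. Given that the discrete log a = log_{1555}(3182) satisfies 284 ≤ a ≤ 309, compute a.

286

Compute 1555^284 mod 3389 = 2054, then multiply by 1555 repeatedly:
  1555^284=2054  1555^285=1532  1555^286=3182
Found 3182 at exponent 286.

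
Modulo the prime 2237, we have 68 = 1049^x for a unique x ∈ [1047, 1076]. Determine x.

1073

Compute 1049^1047 mod 2237 = 107, then multiply by 1049 repeatedly:
  1049^1047=107  1049^1048=393  1049^1049=649  1049^1050=753  1049^1051=236
  1049^1052=1494  1049^1053=1306  1049^1054=950  1049^1055=1085  1049^1056=1769
  1049^1057=1208  1049^1058=1050  1049^1059=846  1049^1060=1602  1049^1061=511
  1049^1062=1396  1049^1063=1406  1049^1064=711  1049^1065=918  1049^1066=1072
  1049^1067=1554  1049^1068=1610  1049^1069=2192  1049^1070=2009  1049^1071=187
  1049^1072=1544  1049^1073=68
Found 68 at exponent 1073.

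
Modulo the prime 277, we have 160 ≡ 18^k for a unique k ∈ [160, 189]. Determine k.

184

Compute 18^160 mod 277 = 202, then multiply by 18 repeatedly:
  18^160=202  18^161=35  18^162=76  18^163=260  18^164=248
  18^165=32  18^166=22  18^167=119  18^168=203  18^169=53
  18^170=123  18^171=275  18^172=241  18^173=183  18^174=247
  18^175=14  18^176=252  18^177=104  18^178=210  18^179=179
  18^180=175  18^181=103  18^182=192  18^183=132  18^184=160
Found 160 at exponent 184.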